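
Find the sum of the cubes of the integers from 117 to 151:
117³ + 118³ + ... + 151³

Use ∑_{k=1}^{n} k³ = [n(n+1)/2]², then subtract the first 116 terms.
∑_{k=1}^{151} k³ = [151×152/2]² = 11476² = 131698576
∑_{k=1}^{116} k³ = [116×117/2]² = 6786² = 46049796
∑_{k=117}^{151} k³ = 131698576 - 46049796 = 85648780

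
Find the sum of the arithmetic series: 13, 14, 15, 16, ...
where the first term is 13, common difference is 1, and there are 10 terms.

Sₙ = n/2 × (first + last)
Last term = a + (n-1)d = 13 + (10-1)×1 = 22
S_10 = 10/2 × (13 + 22)
S_10 = 10/2 × 35 = 175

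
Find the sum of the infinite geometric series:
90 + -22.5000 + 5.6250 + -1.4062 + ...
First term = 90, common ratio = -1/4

For |r| < 1, S = a / (1 - r)
S = 90 / (1 - (-1/4))
S = 90 / (5/4)
S = 72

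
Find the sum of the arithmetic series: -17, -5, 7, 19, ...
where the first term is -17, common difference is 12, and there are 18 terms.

Sₙ = n/2 × (first + last)
Last term = a + (n-1)d = -17 + (18-1)×12 = 187
S_18 = 18/2 × (-17 + 187)
S_18 = 18/2 × 170 = 1530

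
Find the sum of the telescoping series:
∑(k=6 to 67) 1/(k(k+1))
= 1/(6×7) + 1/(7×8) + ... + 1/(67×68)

Partial fractions: 1/(k(k+1)) = 1/k - 1/(k+1)
The series telescopes:
= (1/6 - 1/7) + (1/7 - 1/8) + ... + (1/67 - 1/68)
= 1/6 - 1/68
= 31/204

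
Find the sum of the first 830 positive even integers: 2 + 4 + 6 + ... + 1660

Sum of first n even numbers = n(n+1)
= 830×831
= 689730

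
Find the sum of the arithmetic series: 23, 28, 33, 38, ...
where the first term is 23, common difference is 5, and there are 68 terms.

Sₙ = n/2 × (first + last)
Last term = a + (n-1)d = 23 + (68-1)×5 = 358
S_68 = 68/2 × (23 + 358)
S_68 = 68/2 × 381 = 12954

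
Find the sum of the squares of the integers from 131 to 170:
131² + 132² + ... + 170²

Use ∑_{k=1}^{n} k² = n(n+1)(2n+1)/6, then subtract the first 130 terms.
∑_{k=1}^{170} k² = 170×171×341/6 = 1652145
∑_{k=1}^{130} k² = 130×131×261/6 = 740805
∑_{k=131}^{170} k² = 1652145 - 740805 = 911340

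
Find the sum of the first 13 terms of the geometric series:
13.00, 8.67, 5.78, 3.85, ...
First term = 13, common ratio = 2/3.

Sₙ = a(1 - rⁿ) / (1 - r)
S_13 = 13(1 - (2/3)^13) / (1 - (2/3))
S_13 = 13(1 - (8192/1594323)) / (1/3)
S_13 = 20619703/531441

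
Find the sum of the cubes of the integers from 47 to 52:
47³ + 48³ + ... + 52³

Use ∑_{k=1}^{n} k³ = [n(n+1)/2]², then subtract the first 46 terms.
∑_{k=1}^{52} k³ = [52×53/2]² = 1378² = 1898884
∑_{k=1}^{46} k³ = [46×47/2]² = 1081² = 1168561
∑_{k=47}^{52} k³ = 1898884 - 1168561 = 730323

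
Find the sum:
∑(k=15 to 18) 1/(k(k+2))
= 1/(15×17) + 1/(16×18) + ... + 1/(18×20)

Partial fractions: 1/(k(k+2)) = (1/2)[1/k - 1/(k+2)]
Telescoping leaves the first two and last two terms:
= (1/2)[1/15 + 1/16 - 1/19 - 1/20]
= 121/9120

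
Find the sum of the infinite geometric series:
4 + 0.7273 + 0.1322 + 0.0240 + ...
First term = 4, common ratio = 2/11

For |r| < 1, S = a / (1 - r)
S = 4 / (1 - (2/11))
S = 4 / (9/11)
S = 44/9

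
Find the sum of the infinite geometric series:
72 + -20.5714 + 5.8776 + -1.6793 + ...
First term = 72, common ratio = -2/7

For |r| < 1, S = a / (1 - r)
S = 72 / (1 - (-2/7))
S = 72 / (9/7)
S = 56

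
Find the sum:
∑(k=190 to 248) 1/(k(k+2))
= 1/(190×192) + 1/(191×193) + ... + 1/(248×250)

Partial fractions: 1/(k(k+2)) = (1/2)[1/k - 1/(k+2)]
Telescoping leaves the first two and last two terms:
= (1/2)[1/190 + 1/191 - 1/249 - 1/250]
= 280427/225905250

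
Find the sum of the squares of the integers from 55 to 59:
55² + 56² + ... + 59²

Use ∑_{k=1}^{n} k² = n(n+1)(2n+1)/6, then subtract the first 54 terms.
∑_{k=1}^{59} k² = 59×60×119/6 = 70210
∑_{k=1}^{54} k² = 54×55×109/6 = 53955
∑_{k=55}^{59} k² = 70210 - 53955 = 16255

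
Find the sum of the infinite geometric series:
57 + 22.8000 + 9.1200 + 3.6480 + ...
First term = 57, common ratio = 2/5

For |r| < 1, S = a / (1 - r)
S = 57 / (1 - (2/5))
S = 57 / (3/5)
S = 95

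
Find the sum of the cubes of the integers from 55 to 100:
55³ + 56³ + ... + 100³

Use ∑_{k=1}^{n} k³ = [n(n+1)/2]², then subtract the first 54 terms.
∑_{k=1}^{100} k³ = [100×101/2]² = 5050² = 25502500
∑_{k=1}^{54} k³ = [54×55/2]² = 1485² = 2205225
∑_{k=55}^{100} k³ = 25502500 - 2205225 = 23297275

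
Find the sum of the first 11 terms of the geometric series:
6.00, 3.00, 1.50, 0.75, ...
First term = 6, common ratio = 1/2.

Sₙ = a(1 - rⁿ) / (1 - r)
S_11 = 6(1 - (1/2)^11) / (1 - (1/2))
S_11 = 6(1 - (1/2048)) / (1/2)
S_11 = 6141/512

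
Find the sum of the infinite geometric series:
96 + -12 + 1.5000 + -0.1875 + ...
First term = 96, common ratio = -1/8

For |r| < 1, S = a / (1 - r)
S = 96 / (1 - (-1/8))
S = 96 / (9/8)
S = 256/3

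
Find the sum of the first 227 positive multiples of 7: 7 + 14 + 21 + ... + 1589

Factor out 7: = 7(1 + 2 + ... + 227) = 7 × n(n+1)/2
= 7 × 227×228/2
= 7 × 25878
= 181146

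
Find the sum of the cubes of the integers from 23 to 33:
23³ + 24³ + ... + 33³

Use ∑_{k=1}^{n} k³ = [n(n+1)/2]², then subtract the first 22 terms.
∑_{k=1}^{33} k³ = [33×34/2]² = 561² = 314721
∑_{k=1}^{22} k³ = [22×23/2]² = 253² = 64009
∑_{k=23}^{33} k³ = 314721 - 64009 = 250712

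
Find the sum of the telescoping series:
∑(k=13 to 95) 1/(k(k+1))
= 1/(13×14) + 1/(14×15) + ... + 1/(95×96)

Partial fractions: 1/(k(k+1)) = 1/k - 1/(k+1)
The series telescopes:
= (1/13 - 1/14) + (1/14 - 1/15) + ... + (1/95 - 1/96)
= 1/13 - 1/96
= 83/1248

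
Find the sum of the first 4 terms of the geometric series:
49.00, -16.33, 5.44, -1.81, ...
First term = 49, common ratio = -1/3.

Sₙ = a(1 - rⁿ) / (1 - r)
S_4 = 49(1 - (-1/3)^4) / (1 - (-1/3))
S_4 = 49(1 - (1/81)) / (4/3)
S_4 = 980/27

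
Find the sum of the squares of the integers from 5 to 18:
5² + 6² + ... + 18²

Use ∑_{k=1}^{n} k² = n(n+1)(2n+1)/6, then subtract the first 4 terms.
∑_{k=1}^{18} k² = 18×19×37/6 = 2109
∑_{k=1}^{4} k² = 4×5×9/6 = 30
∑_{k=5}^{18} k² = 2109 - 30 = 2079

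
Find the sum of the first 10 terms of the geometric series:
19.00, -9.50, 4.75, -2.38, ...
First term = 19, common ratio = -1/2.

Sₙ = a(1 - rⁿ) / (1 - r)
S_10 = 19(1 - (-1/2)^10) / (1 - (-1/2))
S_10 = 19(1 - (1/1024)) / (3/2)
S_10 = 6479/512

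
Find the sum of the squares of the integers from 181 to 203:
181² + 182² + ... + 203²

Use ∑_{k=1}^{n} k² = n(n+1)(2n+1)/6, then subtract the first 180 terms.
∑_{k=1}^{203} k² = 203×204×407/6 = 2809114
∑_{k=1}^{180} k² = 180×181×361/6 = 1960230
∑_{k=181}^{203} k² = 2809114 - 1960230 = 848884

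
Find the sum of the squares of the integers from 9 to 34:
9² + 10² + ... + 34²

Use ∑_{k=1}^{n} k² = n(n+1)(2n+1)/6, then subtract the first 8 terms.
∑_{k=1}^{34} k² = 34×35×69/6 = 13685
∑_{k=1}^{8} k² = 8×9×17/6 = 204
∑_{k=9}^{34} k² = 13685 - 204 = 13481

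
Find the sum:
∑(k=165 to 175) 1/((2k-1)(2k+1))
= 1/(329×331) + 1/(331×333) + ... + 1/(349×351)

Partial fractions: 1/((2k-1)(2k+1)) = (1/2)[1/(2k-1) - 1/(2k+1)]
The series telescopes:
= (1/2)[1/329 - 1/351]
= 11/115479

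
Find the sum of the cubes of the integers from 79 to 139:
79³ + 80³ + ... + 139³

Use ∑_{k=1}^{n} k³ = [n(n+1)/2]², then subtract the first 78 terms.
∑_{k=1}^{139} k³ = [139×140/2]² = 9730² = 94672900
∑_{k=1}^{78} k³ = [78×79/2]² = 3081² = 9492561
∑_{k=79}^{139} k³ = 94672900 - 9492561 = 85180339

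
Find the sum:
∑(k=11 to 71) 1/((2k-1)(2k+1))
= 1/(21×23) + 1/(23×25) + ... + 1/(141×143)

Partial fractions: 1/((2k-1)(2k+1)) = (1/2)[1/(2k-1) - 1/(2k+1)]
The series telescopes:
= (1/2)[1/21 - 1/143]
= 61/3003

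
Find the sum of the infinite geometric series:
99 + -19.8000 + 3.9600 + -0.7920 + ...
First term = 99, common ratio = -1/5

For |r| < 1, S = a / (1 - r)
S = 99 / (1 - (-1/5))
S = 99 / (6/5)
S = 165/2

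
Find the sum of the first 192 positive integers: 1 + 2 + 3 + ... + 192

Formula: ∑k = n(n+1)/2
= 192×193/2
= 37056/2
= 18528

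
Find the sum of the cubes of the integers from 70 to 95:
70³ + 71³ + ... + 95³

Use ∑_{k=1}^{n} k³ = [n(n+1)/2]², then subtract the first 69 terms.
∑_{k=1}^{95} k³ = [95×96/2]² = 4560² = 20793600
∑_{k=1}^{69} k³ = [69×70/2]² = 2415² = 5832225
∑_{k=70}^{95} k³ = 20793600 - 5832225 = 14961375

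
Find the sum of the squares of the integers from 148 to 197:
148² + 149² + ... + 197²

Use ∑_{k=1}^{n} k² = n(n+1)(2n+1)/6, then subtract the first 147 terms.
∑_{k=1}^{197} k² = 197×198×395/6 = 2567895
∑_{k=1}^{147} k² = 147×148×295/6 = 1069670
∑_{k=148}^{197} k² = 2567895 - 1069670 = 1498225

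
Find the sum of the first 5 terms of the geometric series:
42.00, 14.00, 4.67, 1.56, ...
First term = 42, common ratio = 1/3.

Sₙ = a(1 - rⁿ) / (1 - r)
S_5 = 42(1 - (1/3)^5) / (1 - (1/3))
S_5 = 42(1 - (1/243)) / (2/3)
S_5 = 1694/27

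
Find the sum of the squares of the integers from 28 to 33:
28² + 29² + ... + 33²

Use ∑_{k=1}^{n} k² = n(n+1)(2n+1)/6, then subtract the first 27 terms.
∑_{k=1}^{33} k² = 33×34×67/6 = 12529
∑_{k=1}^{27} k² = 27×28×55/6 = 6930
∑_{k=28}^{33} k² = 12529 - 6930 = 5599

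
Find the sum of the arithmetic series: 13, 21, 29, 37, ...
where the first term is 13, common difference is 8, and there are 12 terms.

Sₙ = n/2 × (first + last)
Last term = a + (n-1)d = 13 + (12-1)×8 = 101
S_12 = 12/2 × (13 + 101)
S_12 = 12/2 × 114 = 684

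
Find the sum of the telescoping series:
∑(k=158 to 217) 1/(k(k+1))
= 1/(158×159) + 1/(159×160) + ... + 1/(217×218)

Partial fractions: 1/(k(k+1)) = 1/k - 1/(k+1)
The series telescopes:
= (1/158 - 1/159) + (1/159 - 1/160) + ... + (1/217 - 1/218)
= 1/158 - 1/218
= 15/8611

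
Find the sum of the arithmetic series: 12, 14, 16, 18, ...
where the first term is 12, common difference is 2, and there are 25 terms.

Sₙ = n/2 × (first + last)
Last term = a + (n-1)d = 12 + (25-1)×2 = 60
S_25 = 25/2 × (12 + 60)
S_25 = 25/2 × 72 = 900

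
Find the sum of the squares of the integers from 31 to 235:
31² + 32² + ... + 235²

Use ∑_{k=1}^{n} k² = n(n+1)(2n+1)/6, then subtract the first 30 terms.
∑_{k=1}^{235} k² = 235×236×471/6 = 4353610
∑_{k=1}^{30} k² = 30×31×61/6 = 9455
∑_{k=31}^{235} k² = 4353610 - 9455 = 4344155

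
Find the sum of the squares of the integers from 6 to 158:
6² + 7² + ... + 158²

Use ∑_{k=1}^{n} k² = n(n+1)(2n+1)/6, then subtract the first 5 terms.
∑_{k=1}^{158} k² = 158×159×317/6 = 1327279
∑_{k=1}^{5} k² = 5×6×11/6 = 55
∑_{k=6}^{158} k² = 1327279 - 55 = 1327224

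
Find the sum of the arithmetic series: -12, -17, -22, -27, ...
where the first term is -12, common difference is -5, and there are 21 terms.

Sₙ = n/2 × (first + last)
Last term = a + (n-1)d = -12 + (21-1)×(-5) = -112
S_21 = 21/2 × (-12 + (-112))
S_21 = 21/2 × (-124) = -1302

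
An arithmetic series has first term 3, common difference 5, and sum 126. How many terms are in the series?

Using S = n/2 × [2a + (n-1)d]
126 = n/2 × [2(3) + (n-1)(5)]
126 = n/2 × [6 + 5n - 5]
252 = n × [1 + 5n]
5n² + (1)n - 252 = 0
Discriminant: Δ = (1)² - 4(5)(-252) = 1 + 5040 = 5041
√Δ = 71
n = [-(1) + √Δ] / (2·5) = (-1 + 71) / 10 = 70 / 10 = 7
(The negative root is discarded since n must be a positive integer.)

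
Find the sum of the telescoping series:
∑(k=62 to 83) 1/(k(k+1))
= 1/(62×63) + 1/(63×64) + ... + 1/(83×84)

Partial fractions: 1/(k(k+1)) = 1/k - 1/(k+1)
The series telescopes:
= (1/62 - 1/63) + (1/63 - 1/64) + ... + (1/83 - 1/84)
= 1/62 - 1/84
= 11/2604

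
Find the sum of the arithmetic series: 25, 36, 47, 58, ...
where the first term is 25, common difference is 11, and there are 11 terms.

Sₙ = n/2 × (first + last)
Last term = a + (n-1)d = 25 + (11-1)×11 = 135
S_11 = 11/2 × (25 + 135)
S_11 = 11/2 × 160 = 880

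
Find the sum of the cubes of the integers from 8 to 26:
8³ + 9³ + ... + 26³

Use ∑_{k=1}^{n} k³ = [n(n+1)/2]², then subtract the first 7 terms.
∑_{k=1}^{26} k³ = [26×27/2]² = 351² = 123201
∑_{k=1}^{7} k³ = [7×8/2]² = 28² = 784
∑_{k=8}^{26} k³ = 123201 - 784 = 122417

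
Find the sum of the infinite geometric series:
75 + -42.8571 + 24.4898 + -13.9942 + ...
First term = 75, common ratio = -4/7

For |r| < 1, S = a / (1 - r)
S = 75 / (1 - (-4/7))
S = 75 / (11/7)
S = 525/11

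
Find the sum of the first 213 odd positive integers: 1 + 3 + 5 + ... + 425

Sum of first n odd numbers = n²
= 213²
= 45369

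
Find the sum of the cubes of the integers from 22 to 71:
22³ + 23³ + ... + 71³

Use ∑_{k=1}^{n} k³ = [n(n+1)/2]², then subtract the first 21 terms.
∑_{k=1}^{71} k³ = [71×72/2]² = 2556² = 6533136
∑_{k=1}^{21} k³ = [21×22/2]² = 231² = 53361
∑_{k=22}^{71} k³ = 6533136 - 53361 = 6479775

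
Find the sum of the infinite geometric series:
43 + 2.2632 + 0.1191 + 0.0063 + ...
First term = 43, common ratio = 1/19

For |r| < 1, S = a / (1 - r)
S = 43 / (1 - (1/19))
S = 43 / (18/19)
S = 817/18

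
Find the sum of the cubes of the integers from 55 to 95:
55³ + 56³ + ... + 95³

Use ∑_{k=1}^{n} k³ = [n(n+1)/2]², then subtract the first 54 terms.
∑_{k=1}^{95} k³ = [95×96/2]² = 4560² = 20793600
∑_{k=1}^{54} k³ = [54×55/2]² = 1485² = 2205225
∑_{k=55}^{95} k³ = 20793600 - 2205225 = 18588375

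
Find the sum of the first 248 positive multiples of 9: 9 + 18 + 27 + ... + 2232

Factor out 9: = 9(1 + 2 + ... + 248) = 9 × n(n+1)/2
= 9 × 248×249/2
= 9 × 30876
= 277884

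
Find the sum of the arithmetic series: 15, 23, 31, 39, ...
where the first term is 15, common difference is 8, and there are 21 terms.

Sₙ = n/2 × (first + last)
Last term = a + (n-1)d = 15 + (21-1)×8 = 175
S_21 = 21/2 × (15 + 175)
S_21 = 21/2 × 190 = 1995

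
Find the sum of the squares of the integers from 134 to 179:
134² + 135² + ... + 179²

Use ∑_{k=1}^{n} k² = n(n+1)(2n+1)/6, then subtract the first 133 terms.
∑_{k=1}^{179} k² = 179×180×359/6 = 1927830
∑_{k=1}^{133} k² = 133×134×267/6 = 793079
∑_{k=134}^{179} k² = 1927830 - 793079 = 1134751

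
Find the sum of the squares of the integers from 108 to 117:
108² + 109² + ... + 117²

Use ∑_{k=1}^{n} k² = n(n+1)(2n+1)/6, then subtract the first 107 terms.
∑_{k=1}^{117} k² = 117×118×235/6 = 540735
∑_{k=1}^{107} k² = 107×108×215/6 = 414090
∑_{k=108}^{117} k² = 540735 - 414090 = 126645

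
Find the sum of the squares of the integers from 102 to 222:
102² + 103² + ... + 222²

Use ∑_{k=1}^{n} k² = n(n+1)(2n+1)/6, then subtract the first 101 terms.
∑_{k=1}^{222} k² = 222×223×445/6 = 3671695
∑_{k=1}^{101} k² = 101×102×203/6 = 348551
∑_{k=102}^{222} k² = 3671695 - 348551 = 3323144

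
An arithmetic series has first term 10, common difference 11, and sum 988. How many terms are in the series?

Using S = n/2 × [2a + (n-1)d]
988 = n/2 × [2(10) + (n-1)(11)]
988 = n/2 × [20 + 11n - 11]
1976 = n × [9 + 11n]
11n² + (9)n - 1976 = 0
Discriminant: Δ = (9)² - 4(11)(-1976) = 81 + 86944 = 87025
√Δ = 295
n = [-(9) + √Δ] / (2·11) = (-9 + 295) / 22 = 286 / 22 = 13
(The negative root is discarded since n must be a positive integer.)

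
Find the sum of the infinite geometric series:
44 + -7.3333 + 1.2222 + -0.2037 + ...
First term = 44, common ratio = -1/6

For |r| < 1, S = a / (1 - r)
S = 44 / (1 - (-1/6))
S = 44 / (7/6)
S = 264/7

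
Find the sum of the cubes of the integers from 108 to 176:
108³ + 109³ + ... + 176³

Use ∑_{k=1}^{n} k³ = [n(n+1)/2]², then subtract the first 107 terms.
∑_{k=1}^{176} k³ = [176×177/2]² = 15576² = 242611776
∑_{k=1}^{107} k³ = [107×108/2]² = 5778² = 33385284
∑_{k=108}^{176} k³ = 242611776 - 33385284 = 209226492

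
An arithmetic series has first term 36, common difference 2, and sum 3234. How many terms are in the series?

Using S = n/2 × [2a + (n-1)d]
3234 = n/2 × [2(36) + (n-1)(2)]
3234 = n/2 × [72 + 2n - 2]
6468 = n × [70 + 2n]
2n² + (70)n - 6468 = 0
Discriminant: Δ = (70)² - 4(2)(-6468) = 4900 + 51744 = 56644
√Δ = 238
n = [-(70) + √Δ] / (2·2) = (-70 + 238) / 4 = 168 / 4 = 42
(The negative root is discarded since n must be a positive integer.)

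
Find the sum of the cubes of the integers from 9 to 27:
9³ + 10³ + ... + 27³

Use ∑_{k=1}^{n} k³ = [n(n+1)/2]², then subtract the first 8 terms.
∑_{k=1}^{27} k³ = [27×28/2]² = 378² = 142884
∑_{k=1}^{8} k³ = [8×9/2]² = 36² = 1296
∑_{k=9}^{27} k³ = 142884 - 1296 = 141588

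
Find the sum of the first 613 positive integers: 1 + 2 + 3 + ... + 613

Formula: ∑k = n(n+1)/2
= 613×614/2
= 376382/2
= 188191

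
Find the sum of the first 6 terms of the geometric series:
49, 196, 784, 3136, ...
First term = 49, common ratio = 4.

Sₙ = a(1 - rⁿ) / (1 - r)
S_6 = 49(1 - 4^6) / (1 - 4)
S_6 = 49(1 - 4096) / (-3)
S_6 = 66885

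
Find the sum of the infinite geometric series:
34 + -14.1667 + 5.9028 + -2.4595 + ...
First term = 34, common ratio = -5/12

For |r| < 1, S = a / (1 - r)
S = 34 / (1 - (-5/12))
S = 34 / (17/12)
S = 24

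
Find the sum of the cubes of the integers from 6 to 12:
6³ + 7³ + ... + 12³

Use ∑_{k=1}^{n} k³ = [n(n+1)/2]², then subtract the first 5 terms.
∑_{k=1}^{12} k³ = [12×13/2]² = 78² = 6084
∑_{k=1}^{5} k³ = [5×6/2]² = 15² = 225
∑_{k=6}^{12} k³ = 6084 - 225 = 5859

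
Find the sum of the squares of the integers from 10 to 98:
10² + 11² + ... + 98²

Use ∑_{k=1}^{n} k² = n(n+1)(2n+1)/6, then subtract the first 9 terms.
∑_{k=1}^{98} k² = 98×99×197/6 = 318549
∑_{k=1}^{9} k² = 9×10×19/6 = 285
∑_{k=10}^{98} k² = 318549 - 285 = 318264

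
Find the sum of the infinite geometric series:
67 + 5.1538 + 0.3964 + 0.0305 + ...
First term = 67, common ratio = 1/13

For |r| < 1, S = a / (1 - r)
S = 67 / (1 - (1/13))
S = 67 / (12/13)
S = 871/12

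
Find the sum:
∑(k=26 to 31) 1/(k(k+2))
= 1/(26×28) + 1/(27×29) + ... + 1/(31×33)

Partial fractions: 1/(k(k+2)) = (1/2)[1/k - 1/(k+2)]
Telescoping leaves the first two and last two terms:
= (1/2)[1/26 + 1/27 - 1/32 - 1/33]
= 1723/247104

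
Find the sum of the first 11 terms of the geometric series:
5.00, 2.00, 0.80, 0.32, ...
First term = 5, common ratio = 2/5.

Sₙ = a(1 - rⁿ) / (1 - r)
S_11 = 5(1 - (2/5)^11) / (1 - (2/5))
S_11 = 5(1 - (2048/48828125)) / (3/5)
S_11 = 16275359/1953125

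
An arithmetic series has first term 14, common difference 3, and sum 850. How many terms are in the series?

Using S = n/2 × [2a + (n-1)d]
850 = n/2 × [2(14) + (n-1)(3)]
850 = n/2 × [28 + 3n - 3]
1700 = n × [25 + 3n]
3n² + (25)n - 1700 = 0
Discriminant: Δ = (25)² - 4(3)(-1700) = 625 + 20400 = 21025
√Δ = 145
n = [-(25) + √Δ] / (2·3) = (-25 + 145) / 6 = 120 / 6 = 20
(The negative root is discarded since n must be a positive integer.)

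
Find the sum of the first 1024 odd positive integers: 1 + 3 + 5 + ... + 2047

Sum of first n odd numbers = n²
= 1024²
= 1048576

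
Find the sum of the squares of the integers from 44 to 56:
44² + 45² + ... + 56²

Use ∑_{k=1}^{n} k² = n(n+1)(2n+1)/6, then subtract the first 43 terms.
∑_{k=1}^{56} k² = 56×57×113/6 = 60116
∑_{k=1}^{43} k² = 43×44×87/6 = 27434
∑_{k=44}^{56} k² = 60116 - 27434 = 32682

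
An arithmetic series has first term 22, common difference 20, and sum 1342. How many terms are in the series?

Using S = n/2 × [2a + (n-1)d]
1342 = n/2 × [2(22) + (n-1)(20)]
1342 = n/2 × [44 + 20n - 20]
2684 = n × [24 + 20n]
20n² + (24)n - 2684 = 0
Discriminant: Δ = (24)² - 4(20)(-2684) = 576 + 214720 = 215296
√Δ = 464
n = [-(24) + √Δ] / (2·20) = (-24 + 464) / 40 = 440 / 40 = 11
(The negative root is discarded since n must be a positive integer.)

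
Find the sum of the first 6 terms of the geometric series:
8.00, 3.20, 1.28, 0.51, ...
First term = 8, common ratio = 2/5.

Sₙ = a(1 - rⁿ) / (1 - r)
S_6 = 8(1 - (2/5)^6) / (1 - (2/5))
S_6 = 8(1 - (64/15625)) / (3/5)
S_6 = 41496/3125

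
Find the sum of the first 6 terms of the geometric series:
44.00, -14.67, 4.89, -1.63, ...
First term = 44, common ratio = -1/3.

Sₙ = a(1 - rⁿ) / (1 - r)
S_6 = 44(1 - (-1/3)^6) / (1 - (-1/3))
S_6 = 44(1 - (1/729)) / (4/3)
S_6 = 8008/243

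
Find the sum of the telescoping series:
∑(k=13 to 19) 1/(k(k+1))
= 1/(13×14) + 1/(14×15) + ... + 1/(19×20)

Partial fractions: 1/(k(k+1)) = 1/k - 1/(k+1)
The series telescopes:
= (1/13 - 1/14) + (1/14 - 1/15) + ... + (1/19 - 1/20)
= 1/13 - 1/20
= 7/260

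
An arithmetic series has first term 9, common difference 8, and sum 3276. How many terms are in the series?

Using S = n/2 × [2a + (n-1)d]
3276 = n/2 × [2(9) + (n-1)(8)]
3276 = n/2 × [18 + 8n - 8]
6552 = n × [10 + 8n]
8n² + (10)n - 6552 = 0
Discriminant: Δ = (10)² - 4(8)(-6552) = 100 + 209664 = 209764
√Δ = 458
n = [-(10) + √Δ] / (2·8) = (-10 + 458) / 16 = 448 / 16 = 28
(The negative root is discarded since n must be a positive integer.)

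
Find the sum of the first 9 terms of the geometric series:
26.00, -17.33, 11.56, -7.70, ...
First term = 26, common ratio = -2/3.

Sₙ = a(1 - rⁿ) / (1 - r)
S_9 = 26(1 - (-2/3)^9) / (1 - (-2/3))
S_9 = 26(1 - (-512/19683)) / (5/3)
S_9 = 105014/6561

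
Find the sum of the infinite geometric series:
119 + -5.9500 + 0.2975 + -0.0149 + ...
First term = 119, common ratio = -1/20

For |r| < 1, S = a / (1 - r)
S = 119 / (1 - (-1/20))
S = 119 / (21/20)
S = 340/3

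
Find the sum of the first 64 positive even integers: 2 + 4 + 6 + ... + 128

Sum of first n even numbers = n(n+1)
= 64×65
= 4160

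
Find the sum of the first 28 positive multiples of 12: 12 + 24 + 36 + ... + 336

Factor out 12: = 12(1 + 2 + ... + 28) = 12 × n(n+1)/2
= 12 × 28×29/2
= 12 × 406
= 4872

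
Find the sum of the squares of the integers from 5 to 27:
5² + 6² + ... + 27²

Use ∑_{k=1}^{n} k² = n(n+1)(2n+1)/6, then subtract the first 4 terms.
∑_{k=1}^{27} k² = 27×28×55/6 = 6930
∑_{k=1}^{4} k² = 4×5×9/6 = 30
∑_{k=5}^{27} k² = 6930 - 30 = 6900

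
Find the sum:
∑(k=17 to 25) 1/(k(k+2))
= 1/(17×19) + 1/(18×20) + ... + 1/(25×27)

Partial fractions: 1/(k(k+2)) = (1/2)[1/k - 1/(k+2)]
Telescoping leaves the first two and last two terms:
= (1/2)[1/17 + 1/18 - 1/26 - 1/27]
= 116/5967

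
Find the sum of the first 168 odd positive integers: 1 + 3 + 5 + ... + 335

Sum of first n odd numbers = n²
= 168²
= 28224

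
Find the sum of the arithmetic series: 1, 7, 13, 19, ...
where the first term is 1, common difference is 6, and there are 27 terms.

Sₙ = n/2 × (first + last)
Last term = a + (n-1)d = 1 + (27-1)×6 = 157
S_27 = 27/2 × (1 + 157)
S_27 = 27/2 × 158 = 2133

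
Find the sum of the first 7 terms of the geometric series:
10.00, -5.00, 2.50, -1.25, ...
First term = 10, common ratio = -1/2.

Sₙ = a(1 - rⁿ) / (1 - r)
S_7 = 10(1 - (-1/2)^7) / (1 - (-1/2))
S_7 = 10(1 - (-1/128)) / (3/2)
S_7 = 215/32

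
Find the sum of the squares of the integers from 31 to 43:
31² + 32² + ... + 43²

Use ∑_{k=1}^{n} k² = n(n+1)(2n+1)/6, then subtract the first 30 terms.
∑_{k=1}^{43} k² = 43×44×87/6 = 27434
∑_{k=1}^{30} k² = 30×31×61/6 = 9455
∑_{k=31}^{43} k² = 27434 - 9455 = 17979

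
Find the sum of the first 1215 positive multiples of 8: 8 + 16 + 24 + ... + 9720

Factor out 8: = 8(1 + 2 + ... + 1215) = 8 × n(n+1)/2
= 8 × 1215×1216/2
= 8 × 738720
= 5909760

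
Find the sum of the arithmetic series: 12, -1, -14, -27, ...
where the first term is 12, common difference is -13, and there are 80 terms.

Sₙ = n/2 × (first + last)
Last term = a + (n-1)d = 12 + (80-1)×(-13) = -1015
S_80 = 80/2 × (12 + (-1015))
S_80 = 80/2 × (-1003) = -40120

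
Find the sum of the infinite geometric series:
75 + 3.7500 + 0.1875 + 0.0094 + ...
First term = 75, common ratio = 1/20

For |r| < 1, S = a / (1 - r)
S = 75 / (1 - (1/20))
S = 75 / (19/20)
S = 1500/19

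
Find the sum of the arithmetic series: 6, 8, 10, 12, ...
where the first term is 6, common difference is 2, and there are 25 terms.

Sₙ = n/2 × (first + last)
Last term = a + (n-1)d = 6 + (25-1)×2 = 54
S_25 = 25/2 × (6 + 54)
S_25 = 25/2 × 60 = 750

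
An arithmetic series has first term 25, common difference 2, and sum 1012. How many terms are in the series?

Using S = n/2 × [2a + (n-1)d]
1012 = n/2 × [2(25) + (n-1)(2)]
1012 = n/2 × [50 + 2n - 2]
2024 = n × [48 + 2n]
2n² + (48)n - 2024 = 0
Discriminant: Δ = (48)² - 4(2)(-2024) = 2304 + 16192 = 18496
√Δ = 136
n = [-(48) + √Δ] / (2·2) = (-48 + 136) / 4 = 88 / 4 = 22
(The negative root is discarded since n must be a positive integer.)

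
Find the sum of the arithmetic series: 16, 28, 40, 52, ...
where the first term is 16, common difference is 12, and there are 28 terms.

Sₙ = n/2 × (first + last)
Last term = a + (n-1)d = 16 + (28-1)×12 = 340
S_28 = 28/2 × (16 + 340)
S_28 = 28/2 × 356 = 4984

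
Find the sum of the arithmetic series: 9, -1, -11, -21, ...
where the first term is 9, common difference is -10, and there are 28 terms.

Sₙ = n/2 × (first + last)
Last term = a + (n-1)d = 9 + (28-1)×(-10) = -261
S_28 = 28/2 × (9 + (-261))
S_28 = 28/2 × (-252) = -3528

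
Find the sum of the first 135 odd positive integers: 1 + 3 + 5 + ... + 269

Sum of first n odd numbers = n²
= 135²
= 18225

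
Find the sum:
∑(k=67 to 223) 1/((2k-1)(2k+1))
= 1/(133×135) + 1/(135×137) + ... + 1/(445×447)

Partial fractions: 1/((2k-1)(2k+1)) = (1/2)[1/(2k-1) - 1/(2k+1)]
The series telescopes:
= (1/2)[1/133 - 1/447]
= 157/59451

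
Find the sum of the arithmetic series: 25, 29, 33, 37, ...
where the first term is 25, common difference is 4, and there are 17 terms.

Sₙ = n/2 × (first + last)
Last term = a + (n-1)d = 25 + (17-1)×4 = 89
S_17 = 17/2 × (25 + 89)
S_17 = 17/2 × 114 = 969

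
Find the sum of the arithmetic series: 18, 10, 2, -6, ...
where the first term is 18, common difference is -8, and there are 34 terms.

Sₙ = n/2 × (first + last)
Last term = a + (n-1)d = 18 + (34-1)×(-8) = -246
S_34 = 34/2 × (18 + (-246))
S_34 = 34/2 × (-228) = -3876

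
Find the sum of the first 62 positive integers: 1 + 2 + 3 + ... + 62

Formula: ∑k = n(n+1)/2
= 62×63/2
= 3906/2
= 1953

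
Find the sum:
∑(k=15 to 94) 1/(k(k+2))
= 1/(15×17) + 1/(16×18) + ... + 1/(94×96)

Partial fractions: 1/(k(k+2)) = (1/2)[1/k - 1/(k+2)]
Telescoping leaves the first two and last two terms:
= (1/2)[1/15 + 1/16 - 1/95 - 1/96]
= 329/6080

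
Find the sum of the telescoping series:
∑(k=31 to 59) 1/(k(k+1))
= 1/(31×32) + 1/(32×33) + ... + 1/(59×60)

Partial fractions: 1/(k(k+1)) = 1/k - 1/(k+1)
The series telescopes:
= (1/31 - 1/32) + (1/32 - 1/33) + ... + (1/59 - 1/60)
= 1/31 - 1/60
= 29/1860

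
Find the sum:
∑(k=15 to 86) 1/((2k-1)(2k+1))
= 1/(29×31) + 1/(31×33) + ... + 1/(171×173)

Partial fractions: 1/((2k-1)(2k+1)) = (1/2)[1/(2k-1) - 1/(2k+1)]
The series telescopes:
= (1/2)[1/29 - 1/173]
= 72/5017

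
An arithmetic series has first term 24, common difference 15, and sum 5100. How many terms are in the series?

Using S = n/2 × [2a + (n-1)d]
5100 = n/2 × [2(24) + (n-1)(15)]
5100 = n/2 × [48 + 15n - 15]
10200 = n × [33 + 15n]
15n² + (33)n - 10200 = 0
Discriminant: Δ = (33)² - 4(15)(-10200) = 1089 + 612000 = 613089
√Δ = 783
n = [-(33) + √Δ] / (2·15) = (-33 + 783) / 30 = 750 / 30 = 25
(The negative root is discarded since n must be a positive integer.)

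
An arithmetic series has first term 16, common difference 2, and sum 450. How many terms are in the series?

Using S = n/2 × [2a + (n-1)d]
450 = n/2 × [2(16) + (n-1)(2)]
450 = n/2 × [32 + 2n - 2]
900 = n × [30 + 2n]
2n² + (30)n - 900 = 0
Discriminant: Δ = (30)² - 4(2)(-900) = 900 + 7200 = 8100
√Δ = 90
n = [-(30) + √Δ] / (2·2) = (-30 + 90) / 4 = 60 / 4 = 15
(The negative root is discarded since n must be a positive integer.)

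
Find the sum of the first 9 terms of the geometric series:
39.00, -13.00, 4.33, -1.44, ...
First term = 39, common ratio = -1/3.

Sₙ = a(1 - rⁿ) / (1 - r)
S_9 = 39(1 - (-1/3)^9) / (1 - (-1/3))
S_9 = 39(1 - (-1/19683)) / (4/3)
S_9 = 63973/2187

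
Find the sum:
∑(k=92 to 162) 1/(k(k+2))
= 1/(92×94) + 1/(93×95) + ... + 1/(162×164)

Partial fractions: 1/(k(k+2)) = (1/2)[1/k - 1/(k+2)]
Telescoping leaves the first two and last two terms:
= (1/2)[1/92 + 1/93 - 1/163 - 1/164]
= 268451/57179748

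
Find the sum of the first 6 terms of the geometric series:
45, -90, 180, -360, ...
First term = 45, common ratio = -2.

Sₙ = a(1 - rⁿ) / (1 - r)
S_6 = 45(1 - (-2)^6) / (1 - (-2))
S_6 = 45(1 - 64) / (3)
S_6 = -945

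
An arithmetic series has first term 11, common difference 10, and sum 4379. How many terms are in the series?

Using S = n/2 × [2a + (n-1)d]
4379 = n/2 × [2(11) + (n-1)(10)]
4379 = n/2 × [22 + 10n - 10]
8758 = n × [12 + 10n]
10n² + (12)n - 8758 = 0
Discriminant: Δ = (12)² - 4(10)(-8758) = 144 + 350320 = 350464
√Δ = 592
n = [-(12) + √Δ] / (2·10) = (-12 + 592) / 20 = 580 / 20 = 29
(The negative root is discarded since n must be a positive integer.)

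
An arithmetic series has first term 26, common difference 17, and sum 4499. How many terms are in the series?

Using S = n/2 × [2a + (n-1)d]
4499 = n/2 × [2(26) + (n-1)(17)]
4499 = n/2 × [52 + 17n - 17]
8998 = n × [35 + 17n]
17n² + (35)n - 8998 = 0
Discriminant: Δ = (35)² - 4(17)(-8998) = 1225 + 611864 = 613089
√Δ = 783
n = [-(35) + √Δ] / (2·17) = (-35 + 783) / 34 = 748 / 34 = 22
(The negative root is discarded since n must be a positive integer.)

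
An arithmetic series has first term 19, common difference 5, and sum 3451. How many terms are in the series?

Using S = n/2 × [2a + (n-1)d]
3451 = n/2 × [2(19) + (n-1)(5)]
3451 = n/2 × [38 + 5n - 5]
6902 = n × [33 + 5n]
5n² + (33)n - 6902 = 0
Discriminant: Δ = (33)² - 4(5)(-6902) = 1089 + 138040 = 139129
√Δ = 373
n = [-(33) + √Δ] / (2·5) = (-33 + 373) / 10 = 340 / 10 = 34
(The negative root is discarded since n must be a positive integer.)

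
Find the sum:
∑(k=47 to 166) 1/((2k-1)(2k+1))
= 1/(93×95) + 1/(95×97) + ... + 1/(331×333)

Partial fractions: 1/((2k-1)(2k+1)) = (1/2)[1/(2k-1) - 1/(2k+1)]
The series telescopes:
= (1/2)[1/93 - 1/333]
= 40/10323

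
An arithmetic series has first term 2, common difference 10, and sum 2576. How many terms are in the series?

Using S = n/2 × [2a + (n-1)d]
2576 = n/2 × [2(2) + (n-1)(10)]
2576 = n/2 × [4 + 10n - 10]
5152 = n × [-6 + 10n]
10n² + (-6)n - 5152 = 0
Discriminant: Δ = (-6)² - 4(10)(-5152) = 36 + 206080 = 206116
√Δ = 454
n = [-(-6) + √Δ] / (2·10) = (6 + 454) / 20 = 460 / 20 = 23
(The negative root is discarded since n must be a positive integer.)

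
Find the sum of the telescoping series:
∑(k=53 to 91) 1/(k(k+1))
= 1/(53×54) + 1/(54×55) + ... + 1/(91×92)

Partial fractions: 1/(k(k+1)) = 1/k - 1/(k+1)
The series telescopes:
= (1/53 - 1/54) + (1/54 - 1/55) + ... + (1/91 - 1/92)
= 1/53 - 1/92
= 39/4876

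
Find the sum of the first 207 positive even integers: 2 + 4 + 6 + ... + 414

Sum of first n even numbers = n(n+1)
= 207×208
= 43056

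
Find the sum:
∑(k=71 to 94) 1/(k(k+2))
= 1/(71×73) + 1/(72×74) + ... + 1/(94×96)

Partial fractions: 1/(k(k+2)) = (1/2)[1/k - 1/(k+2)]
Telescoping leaves the first two and last two terms:
= (1/2)[1/71 + 1/72 - 1/95 - 1/96]
= 13657/3885120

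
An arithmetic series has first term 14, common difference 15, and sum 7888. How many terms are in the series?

Using S = n/2 × [2a + (n-1)d]
7888 = n/2 × [2(14) + (n-1)(15)]
7888 = n/2 × [28 + 15n - 15]
15776 = n × [13 + 15n]
15n² + (13)n - 15776 = 0
Discriminant: Δ = (13)² - 4(15)(-15776) = 169 + 946560 = 946729
√Δ = 973
n = [-(13) + √Δ] / (2·15) = (-13 + 973) / 30 = 960 / 30 = 32
(The negative root is discarded since n must be a positive integer.)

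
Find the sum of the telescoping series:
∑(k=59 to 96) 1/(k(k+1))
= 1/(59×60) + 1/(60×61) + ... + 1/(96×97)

Partial fractions: 1/(k(k+1)) = 1/k - 1/(k+1)
The series telescopes:
= (1/59 - 1/60) + (1/60 - 1/61) + ... + (1/96 - 1/97)
= 1/59 - 1/97
= 38/5723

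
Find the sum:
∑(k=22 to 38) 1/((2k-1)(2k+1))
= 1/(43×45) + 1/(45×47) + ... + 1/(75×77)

Partial fractions: 1/((2k-1)(2k+1)) = (1/2)[1/(2k-1) - 1/(2k+1)]
The series telescopes:
= (1/2)[1/43 - 1/77]
= 17/3311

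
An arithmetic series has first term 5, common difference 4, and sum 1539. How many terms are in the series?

Using S = n/2 × [2a + (n-1)d]
1539 = n/2 × [2(5) + (n-1)(4)]
1539 = n/2 × [10 + 4n - 4]
3078 = n × [6 + 4n]
4n² + (6)n - 3078 = 0
Discriminant: Δ = (6)² - 4(4)(-3078) = 36 + 49248 = 49284
√Δ = 222
n = [-(6) + √Δ] / (2·4) = (-6 + 222) / 8 = 216 / 8 = 27
(The negative root is discarded since n must be a positive integer.)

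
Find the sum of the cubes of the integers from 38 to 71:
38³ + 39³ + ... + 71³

Use ∑_{k=1}^{n} k³ = [n(n+1)/2]², then subtract the first 37 terms.
∑_{k=1}^{71} k³ = [71×72/2]² = 2556² = 6533136
∑_{k=1}^{37} k³ = [37×38/2]² = 703² = 494209
∑_{k=38}^{71} k³ = 6533136 - 494209 = 6038927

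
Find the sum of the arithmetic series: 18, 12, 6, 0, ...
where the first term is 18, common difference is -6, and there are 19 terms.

Sₙ = n/2 × (first + last)
Last term = a + (n-1)d = 18 + (19-1)×(-6) = -90
S_19 = 19/2 × (18 + (-90))
S_19 = 19/2 × (-72) = -684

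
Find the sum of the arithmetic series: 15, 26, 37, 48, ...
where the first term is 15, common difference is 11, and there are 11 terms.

Sₙ = n/2 × (first + last)
Last term = a + (n-1)d = 15 + (11-1)×11 = 125
S_11 = 11/2 × (15 + 125)
S_11 = 11/2 × 140 = 770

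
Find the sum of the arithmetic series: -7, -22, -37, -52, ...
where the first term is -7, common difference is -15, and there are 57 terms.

Sₙ = n/2 × (first + last)
Last term = a + (n-1)d = -7 + (57-1)×(-15) = -847
S_57 = 57/2 × (-7 + (-847))
S_57 = 57/2 × (-854) = -24339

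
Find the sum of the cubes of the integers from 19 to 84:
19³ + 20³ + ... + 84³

Use ∑_{k=1}^{n} k³ = [n(n+1)/2]², then subtract the first 18 terms.
∑_{k=1}^{84} k³ = [84×85/2]² = 3570² = 12744900
∑_{k=1}^{18} k³ = [18×19/2]² = 171² = 29241
∑_{k=19}^{84} k³ = 12744900 - 29241 = 12715659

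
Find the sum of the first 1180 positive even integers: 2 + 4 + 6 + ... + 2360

Sum of first n even numbers = n(n+1)
= 1180×1181
= 1393580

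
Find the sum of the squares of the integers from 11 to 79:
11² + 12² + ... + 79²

Use ∑_{k=1}^{n} k² = n(n+1)(2n+1)/6, then subtract the first 10 terms.
∑_{k=1}^{79} k² = 79×80×159/6 = 167480
∑_{k=1}^{10} k² = 10×11×21/6 = 385
∑_{k=11}^{79} k² = 167480 - 385 = 167095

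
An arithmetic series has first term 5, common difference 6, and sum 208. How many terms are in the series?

Using S = n/2 × [2a + (n-1)d]
208 = n/2 × [2(5) + (n-1)(6)]
208 = n/2 × [10 + 6n - 6]
416 = n × [4 + 6n]
6n² + (4)n - 416 = 0
Discriminant: Δ = (4)² - 4(6)(-416) = 16 + 9984 = 10000
√Δ = 100
n = [-(4) + √Δ] / (2·6) = (-4 + 100) / 12 = 96 / 12 = 8
(The negative root is discarded since n must be a positive integer.)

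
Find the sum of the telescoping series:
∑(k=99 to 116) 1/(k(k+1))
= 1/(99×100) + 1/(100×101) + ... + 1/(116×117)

Partial fractions: 1/(k(k+1)) = 1/k - 1/(k+1)
The series telescopes:
= (1/99 - 1/100) + (1/100 - 1/101) + ... + (1/116 - 1/117)
= 1/99 - 1/117
= 2/1287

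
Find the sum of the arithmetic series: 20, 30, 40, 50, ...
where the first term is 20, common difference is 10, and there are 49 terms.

Sₙ = n/2 × (first + last)
Last term = a + (n-1)d = 20 + (49-1)×10 = 500
S_49 = 49/2 × (20 + 500)
S_49 = 49/2 × 520 = 12740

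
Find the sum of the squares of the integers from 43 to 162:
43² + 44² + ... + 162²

Use ∑_{k=1}^{n} k² = n(n+1)(2n+1)/6, then subtract the first 42 terms.
∑_{k=1}^{162} k² = 162×163×325/6 = 1430325
∑_{k=1}^{42} k² = 42×43×85/6 = 25585
∑_{k=43}^{162} k² = 1430325 - 25585 = 1404740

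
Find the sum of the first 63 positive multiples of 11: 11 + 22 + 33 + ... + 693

Factor out 11: = 11(1 + 2 + ... + 63) = 11 × n(n+1)/2
= 11 × 63×64/2
= 11 × 2016
= 22176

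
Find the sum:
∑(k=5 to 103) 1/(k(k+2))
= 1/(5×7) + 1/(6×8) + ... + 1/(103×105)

Partial fractions: 1/(k(k+2)) = (1/2)[1/k - 1/(k+2)]
Telescoping leaves the first two and last two terms:
= (1/2)[1/5 + 1/6 - 1/104 - 1/105]
= 253/1456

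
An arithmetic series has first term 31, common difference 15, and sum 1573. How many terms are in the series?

Using S = n/2 × [2a + (n-1)d]
1573 = n/2 × [2(31) + (n-1)(15)]
1573 = n/2 × [62 + 15n - 15]
3146 = n × [47 + 15n]
15n² + (47)n - 3146 = 0
Discriminant: Δ = (47)² - 4(15)(-3146) = 2209 + 188760 = 190969
√Δ = 437
n = [-(47) + √Δ] / (2·15) = (-47 + 437) / 30 = 390 / 30 = 13
(The negative root is discarded since n must be a positive integer.)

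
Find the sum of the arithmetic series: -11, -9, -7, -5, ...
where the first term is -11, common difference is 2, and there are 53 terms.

Sₙ = n/2 × (first + last)
Last term = a + (n-1)d = -11 + (53-1)×2 = 93
S_53 = 53/2 × (-11 + 93)
S_53 = 53/2 × 82 = 2173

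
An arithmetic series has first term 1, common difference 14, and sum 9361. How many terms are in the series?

Using S = n/2 × [2a + (n-1)d]
9361 = n/2 × [2(1) + (n-1)(14)]
9361 = n/2 × [2 + 14n - 14]
18722 = n × [-12 + 14n]
14n² + (-12)n - 18722 = 0
Discriminant: Δ = (-12)² - 4(14)(-18722) = 144 + 1048432 = 1048576
√Δ = 1024
n = [-(-12) + √Δ] / (2·14) = (12 + 1024) / 28 = 1036 / 28 = 37
(The negative root is discarded since n must be a positive integer.)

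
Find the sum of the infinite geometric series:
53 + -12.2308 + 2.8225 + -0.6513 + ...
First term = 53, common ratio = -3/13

For |r| < 1, S = a / (1 - r)
S = 53 / (1 - (-3/13))
S = 53 / (16/13)
S = 689/16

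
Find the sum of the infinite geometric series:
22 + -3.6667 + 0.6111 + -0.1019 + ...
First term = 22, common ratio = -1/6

For |r| < 1, S = a / (1 - r)
S = 22 / (1 - (-1/6))
S = 22 / (7/6)
S = 132/7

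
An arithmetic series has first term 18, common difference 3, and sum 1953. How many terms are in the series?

Using S = n/2 × [2a + (n-1)d]
1953 = n/2 × [2(18) + (n-1)(3)]
1953 = n/2 × [36 + 3n - 3]
3906 = n × [33 + 3n]
3n² + (33)n - 3906 = 0
Discriminant: Δ = (33)² - 4(3)(-3906) = 1089 + 46872 = 47961
√Δ = 219
n = [-(33) + √Δ] / (2·3) = (-33 + 219) / 6 = 186 / 6 = 31
(The negative root is discarded since n must be a positive integer.)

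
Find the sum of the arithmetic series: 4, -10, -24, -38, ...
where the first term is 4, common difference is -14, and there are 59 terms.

Sₙ = n/2 × (first + last)
Last term = a + (n-1)d = 4 + (59-1)×(-14) = -808
S_59 = 59/2 × (4 + (-808))
S_59 = 59/2 × (-804) = -23718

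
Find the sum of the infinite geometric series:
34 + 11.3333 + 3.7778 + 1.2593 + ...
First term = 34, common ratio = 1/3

For |r| < 1, S = a / (1 - r)
S = 34 / (1 - (1/3))
S = 34 / (2/3)
S = 51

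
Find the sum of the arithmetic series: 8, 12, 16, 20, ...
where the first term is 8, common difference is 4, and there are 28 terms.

Sₙ = n/2 × (first + last)
Last term = a + (n-1)d = 8 + (28-1)×4 = 116
S_28 = 28/2 × (8 + 116)
S_28 = 28/2 × 124 = 1736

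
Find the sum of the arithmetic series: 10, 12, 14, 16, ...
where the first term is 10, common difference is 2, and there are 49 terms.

Sₙ = n/2 × (first + last)
Last term = a + (n-1)d = 10 + (49-1)×2 = 106
S_49 = 49/2 × (10 + 106)
S_49 = 49/2 × 116 = 2842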